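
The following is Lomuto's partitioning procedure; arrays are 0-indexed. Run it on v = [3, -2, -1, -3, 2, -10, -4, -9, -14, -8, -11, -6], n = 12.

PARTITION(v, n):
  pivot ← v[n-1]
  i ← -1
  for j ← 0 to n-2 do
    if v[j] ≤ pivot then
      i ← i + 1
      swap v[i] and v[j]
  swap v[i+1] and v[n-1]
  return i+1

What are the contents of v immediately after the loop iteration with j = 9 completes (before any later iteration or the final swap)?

pivot = v[11] = -6; i = -1
j=0: v[0]=3 > -6 → no swap
j=1: v[1]=-2 > -6 → no swap
j=2: v[2]=-1 > -6 → no swap
j=3: v[3]=-3 > -6 → no swap
j=4: v[4]=2 > -6 → no swap
j=5: v[5]=-10 ≤ -6 → i=0, swap v[0],v[5] → [-10, -2, -1, -3, 2, 3, -4, -9, -14, -8, -11, -6]
j=6: v[6]=-4 > -6 → no swap
j=7: v[7]=-9 ≤ -6 → i=1, swap v[1],v[7] → [-10, -9, -1, -3, 2, 3, -4, -2, -14, -8, -11, -6]
j=8: v[8]=-14 ≤ -6 → i=2, swap v[2],v[8] → [-10, -9, -14, -3, 2, 3, -4, -2, -1, -8, -11, -6]
j=9: v[9]=-8 ≤ -6 → i=3, swap v[3],v[9] → [-10, -9, -14, -8, 2, 3, -4, -2, -1, -3, -11, -6]
(after j=9) v = [-10, -9, -14, -8, 2, 3, -4, -2, -1, -3, -11, -6]

[-10, -9, -14, -8, 2, 3, -4, -2, -1, -3, -11, -6]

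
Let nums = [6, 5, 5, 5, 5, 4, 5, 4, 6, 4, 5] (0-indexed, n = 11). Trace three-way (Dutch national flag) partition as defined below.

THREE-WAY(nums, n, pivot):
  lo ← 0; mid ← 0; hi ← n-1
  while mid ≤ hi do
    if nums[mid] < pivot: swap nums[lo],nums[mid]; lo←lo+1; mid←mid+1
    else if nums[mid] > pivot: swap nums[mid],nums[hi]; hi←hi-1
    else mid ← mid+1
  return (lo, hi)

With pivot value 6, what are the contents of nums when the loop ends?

[5, 5, 5, 5, 4, 5, 4, 4, 5, 6, 6]

lo=0 mid=0 hi=10
6=6: mid=1
5<6: swap(0,1), lo=1 mid=2 ⇒ [5, 6, 5, 5, 5, 4, 5, 4, 6, 4, 5]
5<6: swap(1,2), lo=2 mid=3 ⇒ [5, 5, 6, 5, 5, 4, 5, 4, 6, 4, 5]
5<6: swap(2,3), lo=3 mid=4 ⇒ [5, 5, 5, 6, 5, 4, 5, 4, 6, 4, 5]
5<6: swap(3,4), lo=4 mid=5 ⇒ [5, 5, 5, 5, 6, 4, 5, 4, 6, 4, 5]
4<6: swap(4,5), lo=5 mid=6 ⇒ [5, 5, 5, 5, 4, 6, 5, 4, 6, 4, 5]
5<6: swap(5,6), lo=6 mid=7 ⇒ [5, 5, 5, 5, 4, 5, 6, 4, 6, 4, 5]
4<6: swap(6,7), lo=7 mid=8 ⇒ [5, 5, 5, 5, 4, 5, 4, 6, 6, 4, 5]
6=6: mid=9
4<6: swap(7,9), lo=8 mid=10 ⇒ [5, 5, 5, 5, 4, 5, 4, 4, 6, 6, 5]
5<6: swap(8,10), lo=9 mid=11 ⇒ [5, 5, 5, 5, 4, 5, 4, 4, 5, 6, 6]
done. lo=9 hi=10; nums=[5, 5, 5, 5, 4, 5, 4, 4, 5, 6, 6]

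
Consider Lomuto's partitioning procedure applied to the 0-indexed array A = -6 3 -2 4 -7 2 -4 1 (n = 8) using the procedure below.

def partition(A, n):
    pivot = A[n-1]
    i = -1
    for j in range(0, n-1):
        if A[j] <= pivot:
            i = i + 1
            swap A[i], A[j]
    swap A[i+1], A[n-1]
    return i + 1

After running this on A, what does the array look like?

-6 -2 -7 -4 1 2 4 3

pivot = A[7] = 1; i = -1
j=0: A[0]=-6 ≤ 1 → i=0, swap A[0],A[0] (no change) → -6 3 -2 4 -7 2 -4 1
j=1: A[1]=3 > 1 → no swap
j=2: A[2]=-2 ≤ 1 → i=1, swap A[1],A[2] → -6 -2 3 4 -7 2 -4 1
j=3: A[3]=4 > 1 → no swap
j=4: A[4]=-7 ≤ 1 → i=2, swap A[2],A[4] → -6 -2 -7 4 3 2 -4 1
j=5: A[5]=2 > 1 → no swap
j=6: A[6]=-4 ≤ 1 → i=3, swap A[3],A[6] → -6 -2 -7 -4 3 2 4 1
final swap A[4],A[7] → -6 -2 -7 -4 1 2 4 3; return 4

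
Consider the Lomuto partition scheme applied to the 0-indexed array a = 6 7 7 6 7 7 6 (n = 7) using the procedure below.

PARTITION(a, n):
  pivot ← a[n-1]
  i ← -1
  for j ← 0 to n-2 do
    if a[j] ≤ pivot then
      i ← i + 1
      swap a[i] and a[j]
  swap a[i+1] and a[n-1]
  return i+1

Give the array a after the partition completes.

pivot = a[6] = 6; i = -1
j=0: a[0]=6 ≤ 6 → i=0, swap a[0],a[0] (no change) → 6 7 7 6 7 7 6
j=1: a[1]=7 > 6 → no swap
j=2: a[2]=7 > 6 → no swap
j=3: a[3]=6 ≤ 6 → i=1, swap a[1],a[3] → 6 6 7 7 7 7 6
j=4: a[4]=7 > 6 → no swap
j=5: a[5]=7 > 6 → no swap
final swap a[2],a[6] → 6 6 6 7 7 7 7; return 2

6 6 6 7 7 7 7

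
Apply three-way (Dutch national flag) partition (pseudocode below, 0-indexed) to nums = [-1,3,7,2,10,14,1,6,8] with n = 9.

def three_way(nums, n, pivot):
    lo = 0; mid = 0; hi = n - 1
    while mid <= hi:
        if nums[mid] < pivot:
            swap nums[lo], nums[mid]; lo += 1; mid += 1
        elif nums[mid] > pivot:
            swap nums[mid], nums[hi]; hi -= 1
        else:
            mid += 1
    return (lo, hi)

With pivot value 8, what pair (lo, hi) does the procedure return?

lo=0 mid=0 hi=8
-1<8: swap(0,0), lo=1 mid=1 ⇒ [-1,3,7,2,10,14,1,6,8]
3<8: swap(1,1), lo=2 mid=2 ⇒ [-1,3,7,2,10,14,1,6,8]
7<8: swap(2,2), lo=3 mid=3 ⇒ [-1,3,7,2,10,14,1,6,8]
2<8: swap(3,3), lo=4 mid=4 ⇒ [-1,3,7,2,10,14,1,6,8]
10>8: swap(4,8), hi=7 ⇒ [-1,3,7,2,8,14,1,6,10]
8=8: mid=5
14>8: swap(5,7), hi=6 ⇒ [-1,3,7,2,8,6,1,14,10]
6<8: swap(4,5), lo=5 mid=6 ⇒ [-1,3,7,2,6,8,1,14,10]
1<8: swap(5,6), lo=6 mid=7 ⇒ [-1,3,7,2,6,1,8,14,10]
done. lo=6 hi=6; nums=[-1,3,7,2,6,1,8,14,10]

(6, 6)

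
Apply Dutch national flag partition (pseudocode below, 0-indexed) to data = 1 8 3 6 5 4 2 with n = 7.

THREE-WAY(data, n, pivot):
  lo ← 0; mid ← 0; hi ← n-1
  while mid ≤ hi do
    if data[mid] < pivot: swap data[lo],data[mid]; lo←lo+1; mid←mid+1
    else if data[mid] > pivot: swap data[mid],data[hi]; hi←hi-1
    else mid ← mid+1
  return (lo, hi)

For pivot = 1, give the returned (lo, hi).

pivot = 1; lo=0, mid=0, hi=6
data[mid]=1=1: mid=1
data[mid]=8>1: swap data[1],data[6]; hi=5 → 1 2 3 6 5 4 8
data[mid]=2>1: swap data[1],data[5]; hi=4 → 1 4 3 6 5 2 8
data[mid]=4>1: swap data[1],data[4]; hi=3 → 1 5 3 6 4 2 8
data[mid]=5>1: swap data[1],data[3]; hi=2 → 1 6 3 5 4 2 8
data[mid]=6>1: swap data[1],data[2]; hi=1 → 1 3 6 5 4 2 8
data[mid]=3>1: swap data[1],data[1]; hi=0 → 1 3 6 5 4 2 8
end: lo=0, hi=0; data = 1 3 6 5 4 2 8

(0, 0)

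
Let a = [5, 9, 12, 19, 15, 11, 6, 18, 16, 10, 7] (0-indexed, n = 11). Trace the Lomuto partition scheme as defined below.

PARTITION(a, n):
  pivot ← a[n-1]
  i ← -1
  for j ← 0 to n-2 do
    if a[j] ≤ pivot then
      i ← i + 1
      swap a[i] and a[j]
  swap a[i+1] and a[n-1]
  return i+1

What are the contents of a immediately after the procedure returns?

pivot = a[10] = 7; i = -1
j=0: a[0]=5 ≤ 7 → i=0, swap a[0],a[0] (no change) → [5, 9, 12, 19, 15, 11, 6, 18, 16, 10, 7]
j=1: a[1]=9 > 7 → no swap
j=2: a[2]=12 > 7 → no swap
j=3: a[3]=19 > 7 → no swap
j=4: a[4]=15 > 7 → no swap
j=5: a[5]=11 > 7 → no swap
j=6: a[6]=6 ≤ 7 → i=1, swap a[1],a[6] → [5, 6, 12, 19, 15, 11, 9, 18, 16, 10, 7]
j=7: a[7]=18 > 7 → no swap
j=8: a[8]=16 > 7 → no swap
j=9: a[9]=10 > 7 → no swap
final swap a[2],a[10] → [5, 6, 7, 19, 15, 11, 9, 18, 16, 10, 12]; return 2

[5, 6, 7, 19, 15, 11, 9, 18, 16, 10, 12]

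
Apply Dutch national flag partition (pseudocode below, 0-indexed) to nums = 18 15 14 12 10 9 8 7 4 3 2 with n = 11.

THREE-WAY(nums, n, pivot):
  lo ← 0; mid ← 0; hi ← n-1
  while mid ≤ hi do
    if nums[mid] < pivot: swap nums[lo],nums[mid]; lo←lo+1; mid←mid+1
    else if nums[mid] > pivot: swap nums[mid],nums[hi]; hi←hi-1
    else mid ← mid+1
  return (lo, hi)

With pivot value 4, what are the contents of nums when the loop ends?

lo=0 mid=0 hi=10
18>4: swap(0,10), hi=9 ⇒ 2 15 14 12 10 9 8 7 4 3 18
2<4: swap(0,0), lo=1 mid=1 ⇒ 2 15 14 12 10 9 8 7 4 3 18
15>4: swap(1,9), hi=8 ⇒ 2 3 14 12 10 9 8 7 4 15 18
3<4: swap(1,1), lo=2 mid=2 ⇒ 2 3 14 12 10 9 8 7 4 15 18
14>4: swap(2,8), hi=7 ⇒ 2 3 4 12 10 9 8 7 14 15 18
4=4: mid=3
12>4: swap(3,7), hi=6 ⇒ 2 3 4 7 10 9 8 12 14 15 18
7>4: swap(3,6), hi=5 ⇒ 2 3 4 8 10 9 7 12 14 15 18
8>4: swap(3,5), hi=4 ⇒ 2 3 4 9 10 8 7 12 14 15 18
9>4: swap(3,4), hi=3 ⇒ 2 3 4 10 9 8 7 12 14 15 18
10>4: swap(3,3), hi=2 ⇒ 2 3 4 10 9 8 7 12 14 15 18
done. lo=2 hi=2; nums=2 3 4 10 9 8 7 12 14 15 18

2 3 4 10 9 8 7 12 14 15 18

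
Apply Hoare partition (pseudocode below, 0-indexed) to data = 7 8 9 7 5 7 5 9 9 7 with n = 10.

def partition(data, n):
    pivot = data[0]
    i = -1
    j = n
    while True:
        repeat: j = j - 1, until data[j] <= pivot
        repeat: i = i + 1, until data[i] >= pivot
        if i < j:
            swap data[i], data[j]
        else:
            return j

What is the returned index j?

3

pivot=7
j stops at 9 (7), i stops at 0 (7); swap ⇒ 7 8 9 7 5 7 5 9 9 7
j stops at 6 (5), i stops at 1 (8); swap ⇒ 7 5 9 7 5 7 8 9 9 7
j stops at 5 (7), i stops at 2 (9); swap ⇒ 7 5 7 7 5 9 8 9 9 7
j stops at 4 (5), i stops at 3 (7); swap ⇒ 7 5 7 5 7 9 8 9 9 7
j stops at 3, i stops at 4; i≥j ⇒ return 3. data=7 5 7 5 7 9 8 9 9 7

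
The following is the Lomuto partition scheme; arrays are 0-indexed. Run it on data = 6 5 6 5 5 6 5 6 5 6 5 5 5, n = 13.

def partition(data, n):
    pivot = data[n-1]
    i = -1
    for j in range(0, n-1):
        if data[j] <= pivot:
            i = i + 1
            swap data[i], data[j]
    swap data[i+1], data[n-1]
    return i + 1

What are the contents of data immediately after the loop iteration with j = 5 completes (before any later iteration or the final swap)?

pivot=5, i=-1
j=0: 6>5, skip
j=1: 5≤5, i=0, swap(0,1) ⇒ 5 6 6 5 5 6 5 6 5 6 5 5 5
j=2: 6>5, skip
j=3: 5≤5, i=1, swap(1,3) ⇒ 5 5 6 6 5 6 5 6 5 6 5 5 5
j=4: 5≤5, i=2, swap(2,4) ⇒ 5 5 5 6 6 6 5 6 5 6 5 5 5
j=5: 6>5, skip
(after j=5) data = 5 5 5 6 6 6 5 6 5 6 5 5 5

5 5 5 6 6 6 5 6 5 6 5 5 5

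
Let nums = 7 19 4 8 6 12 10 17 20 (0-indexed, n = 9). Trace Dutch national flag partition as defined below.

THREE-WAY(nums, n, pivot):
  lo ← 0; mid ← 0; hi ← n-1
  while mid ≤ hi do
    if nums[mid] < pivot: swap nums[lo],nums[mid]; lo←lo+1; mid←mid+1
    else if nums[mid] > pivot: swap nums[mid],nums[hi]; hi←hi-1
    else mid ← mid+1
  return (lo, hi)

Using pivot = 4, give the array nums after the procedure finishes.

4 19 8 6 12 10 17 20 7

pivot = 4; lo=0, mid=0, hi=8
nums[mid]=7>4: swap nums[0],nums[8]; hi=7 → 20 19 4 8 6 12 10 17 7
nums[mid]=20>4: swap nums[0],nums[7]; hi=6 → 17 19 4 8 6 12 10 20 7
nums[mid]=17>4: swap nums[0],nums[6]; hi=5 → 10 19 4 8 6 12 17 20 7
nums[mid]=10>4: swap nums[0],nums[5]; hi=4 → 12 19 4 8 6 10 17 20 7
nums[mid]=12>4: swap nums[0],nums[4]; hi=3 → 6 19 4 8 12 10 17 20 7
nums[mid]=6>4: swap nums[0],nums[3]; hi=2 → 8 19 4 6 12 10 17 20 7
nums[mid]=8>4: swap nums[0],nums[2]; hi=1 → 4 19 8 6 12 10 17 20 7
nums[mid]=4=4: mid=1
nums[mid]=19>4: swap nums[1],nums[1]; hi=0 → 4 19 8 6 12 10 17 20 7
end: lo=0, hi=0; nums = 4 19 8 6 12 10 17 20 7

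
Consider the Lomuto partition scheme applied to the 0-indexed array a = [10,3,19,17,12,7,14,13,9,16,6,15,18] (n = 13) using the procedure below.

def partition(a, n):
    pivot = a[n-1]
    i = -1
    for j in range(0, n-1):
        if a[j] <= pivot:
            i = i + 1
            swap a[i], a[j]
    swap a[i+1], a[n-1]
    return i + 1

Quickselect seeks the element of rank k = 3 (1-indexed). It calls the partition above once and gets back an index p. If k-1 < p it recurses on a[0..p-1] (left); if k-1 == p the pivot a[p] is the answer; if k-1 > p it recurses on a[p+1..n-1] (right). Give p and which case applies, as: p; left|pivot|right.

pivot=18, i=-1
j=0: 10≤18, i=0, swap(0,0) ⇒ [10,3,19,17,12,7,14,13,9,16,6,15,18]
j=1: 3≤18, i=1, swap(1,1) ⇒ [10,3,19,17,12,7,14,13,9,16,6,15,18]
j=2: 19>18, skip
j=3: 17≤18, i=2, swap(2,3) ⇒ [10,3,17,19,12,7,14,13,9,16,6,15,18]
j=4: 12≤18, i=3, swap(3,4) ⇒ [10,3,17,12,19,7,14,13,9,16,6,15,18]
j=5: 7≤18, i=4, swap(4,5) ⇒ [10,3,17,12,7,19,14,13,9,16,6,15,18]
j=6: 14≤18, i=5, swap(5,6) ⇒ [10,3,17,12,7,14,19,13,9,16,6,15,18]
j=7: 13≤18, i=6, swap(6,7) ⇒ [10,3,17,12,7,14,13,19,9,16,6,15,18]
j=8: 9≤18, i=7, swap(7,8) ⇒ [10,3,17,12,7,14,13,9,19,16,6,15,18]
j=9: 16≤18, i=8, swap(8,9) ⇒ [10,3,17,12,7,14,13,9,16,19,6,15,18]
j=10: 6≤18, i=9, swap(9,10) ⇒ [10,3,17,12,7,14,13,9,16,6,19,15,18]
j=11: 15≤18, i=10, swap(10,11) ⇒ [10,3,17,12,7,14,13,9,16,6,15,19,18]
swap(11,12) ⇒ [10,3,17,12,7,14,13,9,16,6,15,18,19]; return 11
p = 11; k-1 = 2 < 11 ⇒ left

11; left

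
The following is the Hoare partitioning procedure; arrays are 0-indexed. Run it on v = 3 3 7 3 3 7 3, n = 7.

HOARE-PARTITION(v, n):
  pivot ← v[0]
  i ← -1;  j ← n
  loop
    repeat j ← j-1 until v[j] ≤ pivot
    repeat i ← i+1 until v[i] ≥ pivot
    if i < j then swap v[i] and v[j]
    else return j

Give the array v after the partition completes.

3 3 3 7 3 7 3

pivot=3
j stops at 6 (3), i stops at 0 (3); swap ⇒ 3 3 7 3 3 7 3
j stops at 4 (3), i stops at 1 (3); swap ⇒ 3 3 7 3 3 7 3
j stops at 3 (3), i stops at 2 (7); swap ⇒ 3 3 3 7 3 7 3
j stops at 2, i stops at 3; i≥j ⇒ return 2. v=3 3 3 7 3 7 3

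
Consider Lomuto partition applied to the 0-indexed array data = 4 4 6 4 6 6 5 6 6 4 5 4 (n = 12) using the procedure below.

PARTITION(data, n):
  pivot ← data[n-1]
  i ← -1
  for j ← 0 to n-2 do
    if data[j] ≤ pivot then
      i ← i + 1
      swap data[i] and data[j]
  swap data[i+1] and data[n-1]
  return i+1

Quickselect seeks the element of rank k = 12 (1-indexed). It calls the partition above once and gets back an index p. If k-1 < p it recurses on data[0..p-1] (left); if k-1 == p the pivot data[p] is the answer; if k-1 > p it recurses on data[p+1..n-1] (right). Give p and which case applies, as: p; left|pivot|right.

4; right

pivot=4, i=-1
j=0: 4≤4, i=0, swap(0,0) ⇒ 4 4 6 4 6 6 5 6 6 4 5 4
j=1: 4≤4, i=1, swap(1,1) ⇒ 4 4 6 4 6 6 5 6 6 4 5 4
j=2: 6>4, skip
j=3: 4≤4, i=2, swap(2,3) ⇒ 4 4 4 6 6 6 5 6 6 4 5 4
j=4: 6>4, skip
j=5: 6>4, skip
j=6: 5>4, skip
j=7: 6>4, skip
j=8: 6>4, skip
j=9: 4≤4, i=3, swap(3,9) ⇒ 4 4 4 4 6 6 5 6 6 6 5 4
j=10: 5>4, skip
swap(4,11) ⇒ 4 4 4 4 4 6 5 6 6 6 5 6; return 4
p = 4; k-1 = 11 > 4 ⇒ right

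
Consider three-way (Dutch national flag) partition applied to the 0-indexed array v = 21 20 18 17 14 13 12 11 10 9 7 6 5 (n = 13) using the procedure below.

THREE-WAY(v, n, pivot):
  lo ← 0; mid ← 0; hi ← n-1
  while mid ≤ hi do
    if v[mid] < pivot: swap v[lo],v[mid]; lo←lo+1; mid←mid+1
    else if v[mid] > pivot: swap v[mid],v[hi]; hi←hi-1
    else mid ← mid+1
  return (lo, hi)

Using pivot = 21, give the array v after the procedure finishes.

lo=0 mid=0 hi=12
21=21: mid=1
20<21: swap(0,1), lo=1 mid=2 ⇒ 20 21 18 17 14 13 12 11 10 9 7 6 5
18<21: swap(1,2), lo=2 mid=3 ⇒ 20 18 21 17 14 13 12 11 10 9 7 6 5
17<21: swap(2,3), lo=3 mid=4 ⇒ 20 18 17 21 14 13 12 11 10 9 7 6 5
14<21: swap(3,4), lo=4 mid=5 ⇒ 20 18 17 14 21 13 12 11 10 9 7 6 5
13<21: swap(4,5), lo=5 mid=6 ⇒ 20 18 17 14 13 21 12 11 10 9 7 6 5
12<21: swap(5,6), lo=6 mid=7 ⇒ 20 18 17 14 13 12 21 11 10 9 7 6 5
11<21: swap(6,7), lo=7 mid=8 ⇒ 20 18 17 14 13 12 11 21 10 9 7 6 5
10<21: swap(7,8), lo=8 mid=9 ⇒ 20 18 17 14 13 12 11 10 21 9 7 6 5
9<21: swap(8,9), lo=9 mid=10 ⇒ 20 18 17 14 13 12 11 10 9 21 7 6 5
7<21: swap(9,10), lo=10 mid=11 ⇒ 20 18 17 14 13 12 11 10 9 7 21 6 5
6<21: swap(10,11), lo=11 mid=12 ⇒ 20 18 17 14 13 12 11 10 9 7 6 21 5
5<21: swap(11,12), lo=12 mid=13 ⇒ 20 18 17 14 13 12 11 10 9 7 6 5 21
done. lo=12 hi=12; v=20 18 17 14 13 12 11 10 9 7 6 5 21

20 18 17 14 13 12 11 10 9 7 6 5 21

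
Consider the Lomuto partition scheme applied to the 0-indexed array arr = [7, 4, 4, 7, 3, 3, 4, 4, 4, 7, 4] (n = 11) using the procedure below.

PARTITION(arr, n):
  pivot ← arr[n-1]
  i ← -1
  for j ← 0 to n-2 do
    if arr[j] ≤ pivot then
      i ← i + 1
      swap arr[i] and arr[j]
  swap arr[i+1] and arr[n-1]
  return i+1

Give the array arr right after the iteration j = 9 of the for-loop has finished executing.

[4, 4, 3, 3, 4, 4, 4, 7, 7, 7, 4]

pivot=4, i=-1
j=0: 7>4, skip
j=1: 4≤4, i=0, swap(0,1) ⇒ [4, 7, 4, 7, 3, 3, 4, 4, 4, 7, 4]
j=2: 4≤4, i=1, swap(1,2) ⇒ [4, 4, 7, 7, 3, 3, 4, 4, 4, 7, 4]
j=3: 7>4, skip
j=4: 3≤4, i=2, swap(2,4) ⇒ [4, 4, 3, 7, 7, 3, 4, 4, 4, 7, 4]
j=5: 3≤4, i=3, swap(3,5) ⇒ [4, 4, 3, 3, 7, 7, 4, 4, 4, 7, 4]
j=6: 4≤4, i=4, swap(4,6) ⇒ [4, 4, 3, 3, 4, 7, 7, 4, 4, 7, 4]
j=7: 4≤4, i=5, swap(5,7) ⇒ [4, 4, 3, 3, 4, 4, 7, 7, 4, 7, 4]
j=8: 4≤4, i=6, swap(6,8) ⇒ [4, 4, 3, 3, 4, 4, 4, 7, 7, 7, 4]
j=9: 7>4, skip
(after j=9) arr = [4, 4, 3, 3, 4, 4, 4, 7, 7, 7, 4]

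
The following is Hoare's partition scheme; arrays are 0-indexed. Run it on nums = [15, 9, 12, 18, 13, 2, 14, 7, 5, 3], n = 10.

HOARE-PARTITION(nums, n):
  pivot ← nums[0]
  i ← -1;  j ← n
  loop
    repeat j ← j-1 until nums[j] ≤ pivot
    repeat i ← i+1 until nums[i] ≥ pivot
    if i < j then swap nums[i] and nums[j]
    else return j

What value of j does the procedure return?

pivot = nums[0] = 15; i = -1, j = 10
j→9 (nums[9]=3≤15), i→0 (nums[0]=15≥15); i<j, swap → [3, 9, 12, 18, 13, 2, 14, 7, 5, 15]
j→8 (nums[8]=5≤15), i→3 (nums[3]=18≥15); i<j, swap → [3, 9, 12, 5, 13, 2, 14, 7, 18, 15]
j→7, i→8; i≥j, return j=7. nums = [3, 9, 12, 5, 13, 2, 14, 7, 18, 15]

7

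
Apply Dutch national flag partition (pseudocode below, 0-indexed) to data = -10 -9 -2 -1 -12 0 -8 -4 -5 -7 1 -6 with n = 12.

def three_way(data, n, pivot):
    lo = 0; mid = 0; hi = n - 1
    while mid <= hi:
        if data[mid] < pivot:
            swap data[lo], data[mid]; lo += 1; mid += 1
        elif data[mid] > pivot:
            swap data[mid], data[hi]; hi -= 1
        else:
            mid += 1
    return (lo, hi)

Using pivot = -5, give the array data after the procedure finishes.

-10 -9 -6 -7 -12 -8 -5 -4 0 1 -1 -2

lo=0 mid=0 hi=11
-10<-5: swap(0,0), lo=1 mid=1 ⇒ -10 -9 -2 -1 -12 0 -8 -4 -5 -7 1 -6
-9<-5: swap(1,1), lo=2 mid=2 ⇒ -10 -9 -2 -1 -12 0 -8 -4 -5 -7 1 -6
-2>-5: swap(2,11), hi=10 ⇒ -10 -9 -6 -1 -12 0 -8 -4 -5 -7 1 -2
-6<-5: swap(2,2), lo=3 mid=3 ⇒ -10 -9 -6 -1 -12 0 -8 -4 -5 -7 1 -2
-1>-5: swap(3,10), hi=9 ⇒ -10 -9 -6 1 -12 0 -8 -4 -5 -7 -1 -2
1>-5: swap(3,9), hi=8 ⇒ -10 -9 -6 -7 -12 0 -8 -4 -5 1 -1 -2
-7<-5: swap(3,3), lo=4 mid=4 ⇒ -10 -9 -6 -7 -12 0 -8 -4 -5 1 -1 -2
-12<-5: swap(4,4), lo=5 mid=5 ⇒ -10 -9 -6 -7 -12 0 -8 -4 -5 1 -1 -2
0>-5: swap(5,8), hi=7 ⇒ -10 -9 -6 -7 -12 -5 -8 -4 0 1 -1 -2
-5=-5: mid=6
-8<-5: swap(5,6), lo=6 mid=7 ⇒ -10 -9 -6 -7 -12 -8 -5 -4 0 1 -1 -2
-4>-5: swap(7,7), hi=6 ⇒ -10 -9 -6 -7 -12 -8 -5 -4 0 1 -1 -2
done. lo=6 hi=6; data=-10 -9 -6 -7 -12 -8 -5 -4 0 1 -1 -2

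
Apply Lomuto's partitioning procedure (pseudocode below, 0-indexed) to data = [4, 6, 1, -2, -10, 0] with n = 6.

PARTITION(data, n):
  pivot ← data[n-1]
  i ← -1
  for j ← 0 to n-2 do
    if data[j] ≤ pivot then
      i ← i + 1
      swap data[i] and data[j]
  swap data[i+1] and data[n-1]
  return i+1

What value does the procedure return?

pivot = data[5] = 0; i = -1
j=0: data[0]=4 > 0 → no swap
j=1: data[1]=6 > 0 → no swap
j=2: data[2]=1 > 0 → no swap
j=3: data[3]=-2 ≤ 0 → i=0, swap data[0],data[3] → [-2, 6, 1, 4, -10, 0]
j=4: data[4]=-10 ≤ 0 → i=1, swap data[1],data[4] → [-2, -10, 1, 4, 6, 0]
final swap data[2],data[5] → [-2, -10, 0, 4, 6, 1]; return 2

2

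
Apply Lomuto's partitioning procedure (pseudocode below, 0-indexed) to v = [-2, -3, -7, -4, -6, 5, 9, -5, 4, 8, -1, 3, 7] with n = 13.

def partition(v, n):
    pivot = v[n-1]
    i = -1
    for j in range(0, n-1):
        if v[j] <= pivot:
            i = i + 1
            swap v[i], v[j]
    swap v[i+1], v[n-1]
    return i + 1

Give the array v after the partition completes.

[-2, -3, -7, -4, -6, 5, -5, 4, -1, 3, 7, 8, 9]

pivot=7, i=-1
j=0: -2≤7, i=0, swap(0,0) ⇒ [-2, -3, -7, -4, -6, 5, 9, -5, 4, 8, -1, 3, 7]
j=1: -3≤7, i=1, swap(1,1) ⇒ [-2, -3, -7, -4, -6, 5, 9, -5, 4, 8, -1, 3, 7]
j=2: -7≤7, i=2, swap(2,2) ⇒ [-2, -3, -7, -4, -6, 5, 9, -5, 4, 8, -1, 3, 7]
j=3: -4≤7, i=3, swap(3,3) ⇒ [-2, -3, -7, -4, -6, 5, 9, -5, 4, 8, -1, 3, 7]
j=4: -6≤7, i=4, swap(4,4) ⇒ [-2, -3, -7, -4, -6, 5, 9, -5, 4, 8, -1, 3, 7]
j=5: 5≤7, i=5, swap(5,5) ⇒ [-2, -3, -7, -4, -6, 5, 9, -5, 4, 8, -1, 3, 7]
j=6: 9>7, skip
j=7: -5≤7, i=6, swap(6,7) ⇒ [-2, -3, -7, -4, -6, 5, -5, 9, 4, 8, -1, 3, 7]
j=8: 4≤7, i=7, swap(7,8) ⇒ [-2, -3, -7, -4, -6, 5, -5, 4, 9, 8, -1, 3, 7]
j=9: 8>7, skip
j=10: -1≤7, i=8, swap(8,10) ⇒ [-2, -3, -7, -4, -6, 5, -5, 4, -1, 8, 9, 3, 7]
j=11: 3≤7, i=9, swap(9,11) ⇒ [-2, -3, -7, -4, -6, 5, -5, 4, -1, 3, 9, 8, 7]
swap(10,12) ⇒ [-2, -3, -7, -4, -6, 5, -5, 4, -1, 3, 7, 8, 9]; return 10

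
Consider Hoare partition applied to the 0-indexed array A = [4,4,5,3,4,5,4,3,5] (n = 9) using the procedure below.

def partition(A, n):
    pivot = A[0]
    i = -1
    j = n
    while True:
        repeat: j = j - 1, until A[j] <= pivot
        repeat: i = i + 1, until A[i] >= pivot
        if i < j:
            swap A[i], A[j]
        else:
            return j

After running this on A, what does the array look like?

[3,4,4,3,5,5,4,4,5]

pivot = A[0] = 4; i = -1, j = 9
j→7 (A[7]=3≤4), i→0 (A[0]=4≥4); i<j, swap → [3,4,5,3,4,5,4,4,5]
j→6 (A[6]=4≤4), i→1 (A[1]=4≥4); i<j, swap → [3,4,5,3,4,5,4,4,5]
j→4 (A[4]=4≤4), i→2 (A[2]=5≥4); i<j, swap → [3,4,4,3,5,5,4,4,5]
j→3, i→4; i≥j, return j=3. A = [3,4,4,3,5,5,4,4,5]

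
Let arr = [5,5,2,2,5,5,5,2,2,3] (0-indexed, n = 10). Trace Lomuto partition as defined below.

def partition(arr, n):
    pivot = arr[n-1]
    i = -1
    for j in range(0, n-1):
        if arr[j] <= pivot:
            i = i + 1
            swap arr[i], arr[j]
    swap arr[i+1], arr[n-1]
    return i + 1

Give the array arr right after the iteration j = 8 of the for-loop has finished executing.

pivot = arr[9] = 3; i = -1
j=0: arr[0]=5 > 3 → no swap
j=1: arr[1]=5 > 3 → no swap
j=2: arr[2]=2 ≤ 3 → i=0, swap arr[0],arr[2] → [2,5,5,2,5,5,5,2,2,3]
j=3: arr[3]=2 ≤ 3 → i=1, swap arr[1],arr[3] → [2,2,5,5,5,5,5,2,2,3]
j=4: arr[4]=5 > 3 → no swap
j=5: arr[5]=5 > 3 → no swap
j=6: arr[6]=5 > 3 → no swap
j=7: arr[7]=2 ≤ 3 → i=2, swap arr[2],arr[7] → [2,2,2,5,5,5,5,5,2,3]
j=8: arr[8]=2 ≤ 3 → i=3, swap arr[3],arr[8] → [2,2,2,2,5,5,5,5,5,3]
(after j=8) arr = [2,2,2,2,5,5,5,5,5,3]

[2,2,2,2,5,5,5,5,5,3]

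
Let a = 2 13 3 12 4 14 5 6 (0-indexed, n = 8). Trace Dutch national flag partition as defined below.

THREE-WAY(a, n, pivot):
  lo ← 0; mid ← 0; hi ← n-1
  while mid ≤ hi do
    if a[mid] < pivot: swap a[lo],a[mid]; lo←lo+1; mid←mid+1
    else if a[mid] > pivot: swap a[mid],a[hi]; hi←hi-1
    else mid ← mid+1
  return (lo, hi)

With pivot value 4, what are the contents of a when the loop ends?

2 3 4 12 14 5 6 13

lo=0 mid=0 hi=7
2<4: swap(0,0), lo=1 mid=1 ⇒ 2 13 3 12 4 14 5 6
13>4: swap(1,7), hi=6 ⇒ 2 6 3 12 4 14 5 13
6>4: swap(1,6), hi=5 ⇒ 2 5 3 12 4 14 6 13
5>4: swap(1,5), hi=4 ⇒ 2 14 3 12 4 5 6 13
14>4: swap(1,4), hi=3 ⇒ 2 4 3 12 14 5 6 13
4=4: mid=2
3<4: swap(1,2), lo=2 mid=3 ⇒ 2 3 4 12 14 5 6 13
12>4: swap(3,3), hi=2 ⇒ 2 3 4 12 14 5 6 13
done. lo=2 hi=2; a=2 3 4 12 14 5 6 13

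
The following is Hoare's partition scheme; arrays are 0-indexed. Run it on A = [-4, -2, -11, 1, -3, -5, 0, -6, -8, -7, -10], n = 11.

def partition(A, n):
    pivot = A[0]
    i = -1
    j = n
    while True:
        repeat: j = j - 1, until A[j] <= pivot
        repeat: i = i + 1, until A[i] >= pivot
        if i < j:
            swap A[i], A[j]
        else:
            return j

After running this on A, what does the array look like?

[-10, -7, -11, -8, -6, -5, 0, -3, 1, -2, -4]

pivot = A[0] = -4; i = -1, j = 11
j→10 (A[10]=-10≤-4), i→0 (A[0]=-4≥-4); i<j, swap → [-10, -2, -11, 1, -3, -5, 0, -6, -8, -7, -4]
j→9 (A[9]=-7≤-4), i→1 (A[1]=-2≥-4); i<j, swap → [-10, -7, -11, 1, -3, -5, 0, -6, -8, -2, -4]
j→8 (A[8]=-8≤-4), i→3 (A[3]=1≥-4); i<j, swap → [-10, -7, -11, -8, -3, -5, 0, -6, 1, -2, -4]
j→7 (A[7]=-6≤-4), i→4 (A[4]=-3≥-4); i<j, swap → [-10, -7, -11, -8, -6, -5, 0, -3, 1, -2, -4]
j→5, i→6; i≥j, return j=5. A = [-10, -7, -11, -8, -6, -5, 0, -3, 1, -2, -4]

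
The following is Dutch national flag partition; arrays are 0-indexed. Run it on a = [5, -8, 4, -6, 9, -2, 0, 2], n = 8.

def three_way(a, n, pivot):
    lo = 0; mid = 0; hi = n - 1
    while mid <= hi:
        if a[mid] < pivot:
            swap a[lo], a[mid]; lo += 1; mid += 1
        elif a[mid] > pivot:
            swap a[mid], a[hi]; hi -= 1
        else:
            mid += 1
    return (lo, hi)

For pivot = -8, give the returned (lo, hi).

(0, 0)

pivot = -8; lo=0, mid=0, hi=7
a[mid]=5>-8: swap a[0],a[7]; hi=6 → [2, -8, 4, -6, 9, -2, 0, 5]
a[mid]=2>-8: swap a[0],a[6]; hi=5 → [0, -8, 4, -6, 9, -2, 2, 5]
a[mid]=0>-8: swap a[0],a[5]; hi=4 → [-2, -8, 4, -6, 9, 0, 2, 5]
a[mid]=-2>-8: swap a[0],a[4]; hi=3 → [9, -8, 4, -6, -2, 0, 2, 5]
a[mid]=9>-8: swap a[0],a[3]; hi=2 → [-6, -8, 4, 9, -2, 0, 2, 5]
a[mid]=-6>-8: swap a[0],a[2]; hi=1 → [4, -8, -6, 9, -2, 0, 2, 5]
a[mid]=4>-8: swap a[0],a[1]; hi=0 → [-8, 4, -6, 9, -2, 0, 2, 5]
a[mid]=-8=-8: mid=1
end: lo=0, hi=0; a = [-8, 4, -6, 9, -2, 0, 2, 5]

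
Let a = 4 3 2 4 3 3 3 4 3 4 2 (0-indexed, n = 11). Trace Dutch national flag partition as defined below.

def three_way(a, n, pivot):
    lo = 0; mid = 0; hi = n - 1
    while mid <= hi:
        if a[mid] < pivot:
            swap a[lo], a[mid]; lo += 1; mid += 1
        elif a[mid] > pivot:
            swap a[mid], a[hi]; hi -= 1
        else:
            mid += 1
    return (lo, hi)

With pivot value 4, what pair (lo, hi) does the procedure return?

(7, 10)

lo=0 mid=0 hi=10
4=4: mid=1
3<4: swap(0,1), lo=1 mid=2 ⇒ 3 4 2 4 3 3 3 4 3 4 2
2<4: swap(1,2), lo=2 mid=3 ⇒ 3 2 4 4 3 3 3 4 3 4 2
4=4: mid=4
3<4: swap(2,4), lo=3 mid=5 ⇒ 3 2 3 4 4 3 3 4 3 4 2
3<4: swap(3,5), lo=4 mid=6 ⇒ 3 2 3 3 4 4 3 4 3 4 2
3<4: swap(4,6), lo=5 mid=7 ⇒ 3 2 3 3 3 4 4 4 3 4 2
4=4: mid=8
3<4: swap(5,8), lo=6 mid=9 ⇒ 3 2 3 3 3 3 4 4 4 4 2
4=4: mid=10
2<4: swap(6,10), lo=7 mid=11 ⇒ 3 2 3 3 3 3 2 4 4 4 4
done. lo=7 hi=10; a=3 2 3 3 3 3 2 4 4 4 4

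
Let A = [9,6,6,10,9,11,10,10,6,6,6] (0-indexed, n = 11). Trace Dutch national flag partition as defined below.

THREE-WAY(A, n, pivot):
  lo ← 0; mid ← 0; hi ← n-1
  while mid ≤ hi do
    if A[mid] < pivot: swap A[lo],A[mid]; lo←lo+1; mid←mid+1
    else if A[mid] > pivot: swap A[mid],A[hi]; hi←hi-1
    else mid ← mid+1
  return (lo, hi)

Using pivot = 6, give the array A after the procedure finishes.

lo=0 mid=0 hi=10
9>6: swap(0,10), hi=9 ⇒ [6,6,6,10,9,11,10,10,6,6,9]
6=6: mid=1
6=6: mid=2
6=6: mid=3
10>6: swap(3,9), hi=8 ⇒ [6,6,6,6,9,11,10,10,6,10,9]
6=6: mid=4
9>6: swap(4,8), hi=7 ⇒ [6,6,6,6,6,11,10,10,9,10,9]
6=6: mid=5
11>6: swap(5,7), hi=6 ⇒ [6,6,6,6,6,10,10,11,9,10,9]
10>6: swap(5,6), hi=5 ⇒ [6,6,6,6,6,10,10,11,9,10,9]
10>6: swap(5,5), hi=4 ⇒ [6,6,6,6,6,10,10,11,9,10,9]
done. lo=0 hi=4; A=[6,6,6,6,6,10,10,11,9,10,9]

[6,6,6,6,6,10,10,11,9,10,9]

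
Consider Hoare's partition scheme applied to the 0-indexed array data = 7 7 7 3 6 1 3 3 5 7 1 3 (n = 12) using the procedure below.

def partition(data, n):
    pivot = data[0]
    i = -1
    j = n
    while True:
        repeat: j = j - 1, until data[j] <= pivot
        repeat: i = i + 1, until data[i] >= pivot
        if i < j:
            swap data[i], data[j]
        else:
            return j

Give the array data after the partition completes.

pivot = data[0] = 7; i = -1, j = 12
j→11 (data[11]=3≤7), i→0 (data[0]=7≥7); i<j, swap → 3 7 7 3 6 1 3 3 5 7 1 7
j→10 (data[10]=1≤7), i→1 (data[1]=7≥7); i<j, swap → 3 1 7 3 6 1 3 3 5 7 7 7
j→9 (data[9]=7≤7), i→2 (data[2]=7≥7); i<j, swap → 3 1 7 3 6 1 3 3 5 7 7 7
j→8, i→9; i≥j, return j=8. data = 3 1 7 3 6 1 3 3 5 7 7 7

3 1 7 3 6 1 3 3 5 7 7 7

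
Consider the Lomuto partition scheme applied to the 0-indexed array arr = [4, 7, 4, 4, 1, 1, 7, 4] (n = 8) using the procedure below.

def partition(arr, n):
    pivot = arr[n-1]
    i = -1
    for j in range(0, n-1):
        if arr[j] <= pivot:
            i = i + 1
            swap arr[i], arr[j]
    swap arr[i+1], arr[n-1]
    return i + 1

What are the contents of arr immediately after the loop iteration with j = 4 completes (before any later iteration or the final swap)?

[4, 4, 4, 1, 7, 1, 7, 4]

pivot = arr[7] = 4; i = -1
j=0: arr[0]=4 ≤ 4 → i=0, swap arr[0],arr[0] (no change) → [4, 7, 4, 4, 1, 1, 7, 4]
j=1: arr[1]=7 > 4 → no swap
j=2: arr[2]=4 ≤ 4 → i=1, swap arr[1],arr[2] → [4, 4, 7, 4, 1, 1, 7, 4]
j=3: arr[3]=4 ≤ 4 → i=2, swap arr[2],arr[3] → [4, 4, 4, 7, 1, 1, 7, 4]
j=4: arr[4]=1 ≤ 4 → i=3, swap arr[3],arr[4] → [4, 4, 4, 1, 7, 1, 7, 4]
(after j=4) arr = [4, 4, 4, 1, 7, 1, 7, 4]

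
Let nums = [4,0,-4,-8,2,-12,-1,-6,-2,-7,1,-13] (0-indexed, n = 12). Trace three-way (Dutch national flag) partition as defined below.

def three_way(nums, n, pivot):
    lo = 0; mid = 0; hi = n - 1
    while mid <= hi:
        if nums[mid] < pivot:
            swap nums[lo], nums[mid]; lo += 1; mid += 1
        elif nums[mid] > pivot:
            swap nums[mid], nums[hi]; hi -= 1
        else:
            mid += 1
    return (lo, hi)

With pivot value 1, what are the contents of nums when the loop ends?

[-13,0,-4,-8,-12,-1,-6,-2,-7,1,2,4]

pivot = 1; lo=0, mid=0, hi=11
nums[mid]=4>1: swap nums[0],nums[11]; hi=10 → [-13,0,-4,-8,2,-12,-1,-6,-2,-7,1,4]
nums[mid]=-13<1: swap nums[0],nums[0]; lo=1,mid=1 → [-13,0,-4,-8,2,-12,-1,-6,-2,-7,1,4]
nums[mid]=0<1: swap nums[1],nums[1]; lo=2,mid=2 → [-13,0,-4,-8,2,-12,-1,-6,-2,-7,1,4]
nums[mid]=-4<1: swap nums[2],nums[2]; lo=3,mid=3 → [-13,0,-4,-8,2,-12,-1,-6,-2,-7,1,4]
nums[mid]=-8<1: swap nums[3],nums[3]; lo=4,mid=4 → [-13,0,-4,-8,2,-12,-1,-6,-2,-7,1,4]
nums[mid]=2>1: swap nums[4],nums[10]; hi=9 → [-13,0,-4,-8,1,-12,-1,-6,-2,-7,2,4]
nums[mid]=1=1: mid=5
nums[mid]=-12<1: swap nums[4],nums[5]; lo=5,mid=6 → [-13,0,-4,-8,-12,1,-1,-6,-2,-7,2,4]
nums[mid]=-1<1: swap nums[5],nums[6]; lo=6,mid=7 → [-13,0,-4,-8,-12,-1,1,-6,-2,-7,2,4]
nums[mid]=-6<1: swap nums[6],nums[7]; lo=7,mid=8 → [-13,0,-4,-8,-12,-1,-6,1,-2,-7,2,4]
nums[mid]=-2<1: swap nums[7],nums[8]; lo=8,mid=9 → [-13,0,-4,-8,-12,-1,-6,-2,1,-7,2,4]
nums[mid]=-7<1: swap nums[8],nums[9]; lo=9,mid=10 → [-13,0,-4,-8,-12,-1,-6,-2,-7,1,2,4]
end: lo=9, hi=9; nums = [-13,0,-4,-8,-12,-1,-6,-2,-7,1,2,4]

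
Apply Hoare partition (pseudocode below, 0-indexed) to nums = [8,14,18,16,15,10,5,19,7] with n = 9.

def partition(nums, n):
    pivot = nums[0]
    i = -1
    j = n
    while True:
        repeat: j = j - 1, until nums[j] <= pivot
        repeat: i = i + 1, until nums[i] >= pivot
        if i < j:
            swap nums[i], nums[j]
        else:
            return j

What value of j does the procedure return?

1

pivot = nums[0] = 8; i = -1, j = 9
j→8 (nums[8]=7≤8), i→0 (nums[0]=8≥8); i<j, swap → [7,14,18,16,15,10,5,19,8]
j→6 (nums[6]=5≤8), i→1 (nums[1]=14≥8); i<j, swap → [7,5,18,16,15,10,14,19,8]
j→1, i→2; i≥j, return j=1. nums = [7,5,18,16,15,10,14,19,8]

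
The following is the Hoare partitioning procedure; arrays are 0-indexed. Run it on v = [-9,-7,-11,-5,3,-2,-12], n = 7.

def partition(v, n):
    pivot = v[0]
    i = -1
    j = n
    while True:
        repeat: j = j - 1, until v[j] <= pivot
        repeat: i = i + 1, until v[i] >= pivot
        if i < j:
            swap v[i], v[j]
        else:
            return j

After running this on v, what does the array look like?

[-12,-11,-7,-5,3,-2,-9]

pivot=-9
j stops at 6 (-12), i stops at 0 (-9); swap ⇒ [-12,-7,-11,-5,3,-2,-9]
j stops at 2 (-11), i stops at 1 (-7); swap ⇒ [-12,-11,-7,-5,3,-2,-9]
j stops at 1, i stops at 2; i≥j ⇒ return 1. v=[-12,-11,-7,-5,3,-2,-9]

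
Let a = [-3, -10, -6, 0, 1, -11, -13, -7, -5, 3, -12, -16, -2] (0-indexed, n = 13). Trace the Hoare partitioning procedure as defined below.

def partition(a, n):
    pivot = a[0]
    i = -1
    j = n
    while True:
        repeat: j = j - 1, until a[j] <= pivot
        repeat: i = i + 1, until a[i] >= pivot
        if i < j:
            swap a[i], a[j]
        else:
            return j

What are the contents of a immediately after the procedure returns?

[-16, -10, -6, -12, -5, -11, -13, -7, 1, 3, 0, -3, -2]

pivot = a[0] = -3; i = -1, j = 13
j→11 (a[11]=-16≤-3), i→0 (a[0]=-3≥-3); i<j, swap → [-16, -10, -6, 0, 1, -11, -13, -7, -5, 3, -12, -3, -2]
j→10 (a[10]=-12≤-3), i→3 (a[3]=0≥-3); i<j, swap → [-16, -10, -6, -12, 1, -11, -13, -7, -5, 3, 0, -3, -2]
j→8 (a[8]=-5≤-3), i→4 (a[4]=1≥-3); i<j, swap → [-16, -10, -6, -12, -5, -11, -13, -7, 1, 3, 0, -3, -2]
j→7, i→8; i≥j, return j=7. a = [-16, -10, -6, -12, -5, -11, -13, -7, 1, 3, 0, -3, -2]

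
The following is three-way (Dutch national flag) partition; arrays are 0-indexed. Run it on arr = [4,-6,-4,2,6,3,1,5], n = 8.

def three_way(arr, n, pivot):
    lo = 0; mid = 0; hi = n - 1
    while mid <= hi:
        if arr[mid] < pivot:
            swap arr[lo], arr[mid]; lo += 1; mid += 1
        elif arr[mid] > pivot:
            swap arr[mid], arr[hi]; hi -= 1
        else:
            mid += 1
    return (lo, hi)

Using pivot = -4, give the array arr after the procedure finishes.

[-6,-4,2,6,3,1,5,4]

lo=0 mid=0 hi=7
4>-4: swap(0,7), hi=6 ⇒ [5,-6,-4,2,6,3,1,4]
5>-4: swap(0,6), hi=5 ⇒ [1,-6,-4,2,6,3,5,4]
1>-4: swap(0,5), hi=4 ⇒ [3,-6,-4,2,6,1,5,4]
3>-4: swap(0,4), hi=3 ⇒ [6,-6,-4,2,3,1,5,4]
6>-4: swap(0,3), hi=2 ⇒ [2,-6,-4,6,3,1,5,4]
2>-4: swap(0,2), hi=1 ⇒ [-4,-6,2,6,3,1,5,4]
-4=-4: mid=1
-6<-4: swap(0,1), lo=1 mid=2 ⇒ [-6,-4,2,6,3,1,5,4]
done. lo=1 hi=1; arr=[-6,-4,2,6,3,1,5,4]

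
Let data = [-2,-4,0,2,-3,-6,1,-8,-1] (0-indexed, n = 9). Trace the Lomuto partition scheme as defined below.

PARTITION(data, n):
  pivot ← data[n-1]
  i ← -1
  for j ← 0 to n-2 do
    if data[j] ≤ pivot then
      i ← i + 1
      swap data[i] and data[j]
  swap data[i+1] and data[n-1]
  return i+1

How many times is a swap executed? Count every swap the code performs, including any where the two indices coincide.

pivot=-1, i=-1
j=0: -2≤-1, i=0, swap(0,0) ⇒ [-2,-4,0,2,-3,-6,1,-8,-1]
j=1: -4≤-1, i=1, swap(1,1) ⇒ [-2,-4,0,2,-3,-6,1,-8,-1]
j=2: 0>-1, skip
j=3: 2>-1, skip
j=4: -3≤-1, i=2, swap(2,4) ⇒ [-2,-4,-3,2,0,-6,1,-8,-1]
j=5: -6≤-1, i=3, swap(3,5) ⇒ [-2,-4,-3,-6,0,2,1,-8,-1]
j=6: 1>-1, skip
j=7: -8≤-1, i=4, swap(4,7) ⇒ [-2,-4,-3,-6,-8,2,1,0,-1]
swap(5,8) ⇒ [-2,-4,-3,-6,-8,-1,1,0,2]; return 5

6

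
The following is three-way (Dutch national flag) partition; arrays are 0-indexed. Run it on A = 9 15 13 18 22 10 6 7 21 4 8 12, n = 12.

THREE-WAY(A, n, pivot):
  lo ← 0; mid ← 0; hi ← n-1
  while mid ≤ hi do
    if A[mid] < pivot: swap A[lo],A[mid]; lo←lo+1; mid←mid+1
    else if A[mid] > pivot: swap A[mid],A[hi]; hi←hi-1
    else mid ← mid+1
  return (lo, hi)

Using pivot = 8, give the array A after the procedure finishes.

4 7 6 8 10 22 18 21 13 15 12 9

pivot = 8; lo=0, mid=0, hi=11
A[mid]=9>8: swap A[0],A[11]; hi=10 → 12 15 13 18 22 10 6 7 21 4 8 9
A[mid]=12>8: swap A[0],A[10]; hi=9 → 8 15 13 18 22 10 6 7 21 4 12 9
A[mid]=8=8: mid=1
A[mid]=15>8: swap A[1],A[9]; hi=8 → 8 4 13 18 22 10 6 7 21 15 12 9
A[mid]=4<8: swap A[0],A[1]; lo=1,mid=2 → 4 8 13 18 22 10 6 7 21 15 12 9
A[mid]=13>8: swap A[2],A[8]; hi=7 → 4 8 21 18 22 10 6 7 13 15 12 9
A[mid]=21>8: swap A[2],A[7]; hi=6 → 4 8 7 18 22 10 6 21 13 15 12 9
A[mid]=7<8: swap A[1],A[2]; lo=2,mid=3 → 4 7 8 18 22 10 6 21 13 15 12 9
A[mid]=18>8: swap A[3],A[6]; hi=5 → 4 7 8 6 22 10 18 21 13 15 12 9
A[mid]=6<8: swap A[2],A[3]; lo=3,mid=4 → 4 7 6 8 22 10 18 21 13 15 12 9
A[mid]=22>8: swap A[4],A[5]; hi=4 → 4 7 6 8 10 22 18 21 13 15 12 9
A[mid]=10>8: swap A[4],A[4]; hi=3 → 4 7 6 8 10 22 18 21 13 15 12 9
end: lo=3, hi=3; A = 4 7 6 8 10 22 18 21 13 15 12 9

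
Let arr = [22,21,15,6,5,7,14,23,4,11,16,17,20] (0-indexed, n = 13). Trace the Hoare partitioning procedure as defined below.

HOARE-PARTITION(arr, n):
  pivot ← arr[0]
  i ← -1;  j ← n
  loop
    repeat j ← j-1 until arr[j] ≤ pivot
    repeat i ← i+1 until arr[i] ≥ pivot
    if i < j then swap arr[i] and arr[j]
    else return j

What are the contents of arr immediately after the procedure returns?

pivot=22
j stops at 12 (20), i stops at 0 (22); swap ⇒ [20,21,15,6,5,7,14,23,4,11,16,17,22]
j stops at 11 (17), i stops at 7 (23); swap ⇒ [20,21,15,6,5,7,14,17,4,11,16,23,22]
j stops at 10, i stops at 11; i≥j ⇒ return 10. arr=[20,21,15,6,5,7,14,17,4,11,16,23,22]

[20,21,15,6,5,7,14,17,4,11,16,23,22]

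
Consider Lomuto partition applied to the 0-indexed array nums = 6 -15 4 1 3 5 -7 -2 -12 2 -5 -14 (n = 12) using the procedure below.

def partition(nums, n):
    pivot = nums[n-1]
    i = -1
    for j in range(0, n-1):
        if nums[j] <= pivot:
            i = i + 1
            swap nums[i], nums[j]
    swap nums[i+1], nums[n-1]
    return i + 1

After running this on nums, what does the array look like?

pivot = nums[11] = -14; i = -1
j=0: nums[0]=6 > -14 → no swap
j=1: nums[1]=-15 ≤ -14 → i=0, swap nums[0],nums[1] → -15 6 4 1 3 5 -7 -2 -12 2 -5 -14
j=2: nums[2]=4 > -14 → no swap
j=3: nums[3]=1 > -14 → no swap
j=4: nums[4]=3 > -14 → no swap
j=5: nums[5]=5 > -14 → no swap
j=6: nums[6]=-7 > -14 → no swap
j=7: nums[7]=-2 > -14 → no swap
j=8: nums[8]=-12 > -14 → no swap
j=9: nums[9]=2 > -14 → no swap
j=10: nums[10]=-5 > -14 → no swap
final swap nums[1],nums[11] → -15 -14 4 1 3 5 -7 -2 -12 2 -5 6; return 1

-15 -14 4 1 3 5 -7 -2 -12 2 -5 6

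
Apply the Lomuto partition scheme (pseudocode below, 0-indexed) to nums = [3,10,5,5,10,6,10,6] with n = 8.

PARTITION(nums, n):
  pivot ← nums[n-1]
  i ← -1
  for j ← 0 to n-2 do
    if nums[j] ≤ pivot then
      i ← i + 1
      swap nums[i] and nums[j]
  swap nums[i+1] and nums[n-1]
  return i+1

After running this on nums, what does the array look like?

pivot = nums[7] = 6; i = -1
j=0: nums[0]=3 ≤ 6 → i=0, swap nums[0],nums[0] (no change) → [3,10,5,5,10,6,10,6]
j=1: nums[1]=10 > 6 → no swap
j=2: nums[2]=5 ≤ 6 → i=1, swap nums[1],nums[2] → [3,5,10,5,10,6,10,6]
j=3: nums[3]=5 ≤ 6 → i=2, swap nums[2],nums[3] → [3,5,5,10,10,6,10,6]
j=4: nums[4]=10 > 6 → no swap
j=5: nums[5]=6 ≤ 6 → i=3, swap nums[3],nums[5] → [3,5,5,6,10,10,10,6]
j=6: nums[6]=10 > 6 → no swap
final swap nums[4],nums[7] → [3,5,5,6,6,10,10,10]; return 4

[3,5,5,6,6,10,10,10]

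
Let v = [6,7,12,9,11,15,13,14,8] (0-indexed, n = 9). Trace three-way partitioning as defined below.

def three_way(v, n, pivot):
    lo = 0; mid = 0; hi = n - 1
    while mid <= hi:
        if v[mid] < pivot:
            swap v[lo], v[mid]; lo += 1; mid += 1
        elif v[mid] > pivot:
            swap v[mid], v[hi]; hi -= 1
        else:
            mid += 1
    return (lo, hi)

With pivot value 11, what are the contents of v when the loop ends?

[6,7,8,9,11,13,14,15,12]

lo=0 mid=0 hi=8
6<11: swap(0,0), lo=1 mid=1 ⇒ [6,7,12,9,11,15,13,14,8]
7<11: swap(1,1), lo=2 mid=2 ⇒ [6,7,12,9,11,15,13,14,8]
12>11: swap(2,8), hi=7 ⇒ [6,7,8,9,11,15,13,14,12]
8<11: swap(2,2), lo=3 mid=3 ⇒ [6,7,8,9,11,15,13,14,12]
9<11: swap(3,3), lo=4 mid=4 ⇒ [6,7,8,9,11,15,13,14,12]
11=11: mid=5
15>11: swap(5,7), hi=6 ⇒ [6,7,8,9,11,14,13,15,12]
14>11: swap(5,6), hi=5 ⇒ [6,7,8,9,11,13,14,15,12]
13>11: swap(5,5), hi=4 ⇒ [6,7,8,9,11,13,14,15,12]
done. lo=4 hi=4; v=[6,7,8,9,11,13,14,15,12]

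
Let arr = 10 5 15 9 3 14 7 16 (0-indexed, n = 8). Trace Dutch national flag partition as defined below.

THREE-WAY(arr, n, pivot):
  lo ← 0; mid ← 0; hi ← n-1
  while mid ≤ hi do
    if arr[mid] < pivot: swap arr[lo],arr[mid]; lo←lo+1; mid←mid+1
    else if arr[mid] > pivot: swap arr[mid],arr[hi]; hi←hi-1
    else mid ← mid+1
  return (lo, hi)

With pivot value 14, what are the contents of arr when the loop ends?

lo=0 mid=0 hi=7
10<14: swap(0,0), lo=1 mid=1 ⇒ 10 5 15 9 3 14 7 16
5<14: swap(1,1), lo=2 mid=2 ⇒ 10 5 15 9 3 14 7 16
15>14: swap(2,7), hi=6 ⇒ 10 5 16 9 3 14 7 15
16>14: swap(2,6), hi=5 ⇒ 10 5 7 9 3 14 16 15
7<14: swap(2,2), lo=3 mid=3 ⇒ 10 5 7 9 3 14 16 15
9<14: swap(3,3), lo=4 mid=4 ⇒ 10 5 7 9 3 14 16 15
3<14: swap(4,4), lo=5 mid=5 ⇒ 10 5 7 9 3 14 16 15
14=14: mid=6
done. lo=5 hi=5; arr=10 5 7 9 3 14 16 15

10 5 7 9 3 14 16 15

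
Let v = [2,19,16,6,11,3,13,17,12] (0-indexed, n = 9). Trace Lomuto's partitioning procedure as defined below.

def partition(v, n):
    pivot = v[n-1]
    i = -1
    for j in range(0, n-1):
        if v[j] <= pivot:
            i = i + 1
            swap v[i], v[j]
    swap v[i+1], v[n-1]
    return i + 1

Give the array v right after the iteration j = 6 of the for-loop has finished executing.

pivot = v[8] = 12; i = -1
j=0: v[0]=2 ≤ 12 → i=0, swap v[0],v[0] (no change) → [2,19,16,6,11,3,13,17,12]
j=1: v[1]=19 > 12 → no swap
j=2: v[2]=16 > 12 → no swap
j=3: v[3]=6 ≤ 12 → i=1, swap v[1],v[3] → [2,6,16,19,11,3,13,17,12]
j=4: v[4]=11 ≤ 12 → i=2, swap v[2],v[4] → [2,6,11,19,16,3,13,17,12]
j=5: v[5]=3 ≤ 12 → i=3, swap v[3],v[5] → [2,6,11,3,16,19,13,17,12]
j=6: v[6]=13 > 12 → no swap
(after j=6) v = [2,6,11,3,16,19,13,17,12]

[2,6,11,3,16,19,13,17,12]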